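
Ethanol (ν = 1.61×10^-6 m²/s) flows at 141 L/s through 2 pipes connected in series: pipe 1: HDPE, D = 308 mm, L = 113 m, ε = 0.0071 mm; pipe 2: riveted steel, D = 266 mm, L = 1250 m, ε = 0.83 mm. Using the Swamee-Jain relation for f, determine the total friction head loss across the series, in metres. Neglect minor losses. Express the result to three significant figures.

Pipe 1: V = 1.892 m/s, Re = 3.62×10^5, ε/D = 2.31×10^-5, f = 0.01418, h_1 = f(L/D)V²/2g = 0.9496 m
Pipe 2: V = 2.537 m/s, Re = 4.19×10^5, ε/D = 0.00312, f = 0.02689, h_2 = f(L/D)V²/2g = 41.47 m
Series → Q common, losses add: H = Σh = 42.41 m

H ≈ 42.4 m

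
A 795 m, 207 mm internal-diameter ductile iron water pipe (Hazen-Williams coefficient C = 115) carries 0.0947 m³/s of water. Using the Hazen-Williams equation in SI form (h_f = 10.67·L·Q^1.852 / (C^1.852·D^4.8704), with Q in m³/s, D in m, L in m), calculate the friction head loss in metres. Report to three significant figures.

h_f = 10.67·795·0.0947^1.852 / (115^1.852·0.207^4.8704) = 35.30 m

h_f ≈ 35.3 m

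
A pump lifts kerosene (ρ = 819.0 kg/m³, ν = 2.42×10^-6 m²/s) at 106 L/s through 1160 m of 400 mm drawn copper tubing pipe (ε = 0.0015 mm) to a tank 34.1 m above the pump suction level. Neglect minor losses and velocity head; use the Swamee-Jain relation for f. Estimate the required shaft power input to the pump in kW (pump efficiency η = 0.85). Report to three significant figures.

V = 4Q/(πD²) = 0.8435 m/s; Re = 1.39×10^5; ε/D = 3.75×10^-6; f = 0.01671
h_f = f(L/D)V²/2g = 1.758 m
Total head H = z + h_f = 34.1 + 1.758 = 35.86 m
P_hyd = ρgQH = 819.0·9.81·0.106·35.86 = 30.54 kW
P_shaft = P_hyd/η = 30.54/0.85 = 35.93 kW

P_shaft ≈ 35.9 kW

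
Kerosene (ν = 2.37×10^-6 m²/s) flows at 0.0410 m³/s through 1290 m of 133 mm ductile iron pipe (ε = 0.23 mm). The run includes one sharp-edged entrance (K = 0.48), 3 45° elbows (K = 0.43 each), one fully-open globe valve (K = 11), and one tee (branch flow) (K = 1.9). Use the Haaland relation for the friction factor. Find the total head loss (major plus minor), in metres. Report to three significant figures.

H_L ≈ 108 m

V = 4Q/(πD²) = 2.951 m/s; V²/2g = 0.4439 m
Re = 1.66×10^5, ε/D = 0.00173 → f = 0.02362 (Haaland)
Major: h_f = f(L/D)·V²/2g = 0.02362·9699·0.4439 = 101.7 m
Minor: ΣK = 14.7; h_m = ΣK·V²/2g = 6.512 m
Total H_L = 101.7 + 6.512 = 108.2 m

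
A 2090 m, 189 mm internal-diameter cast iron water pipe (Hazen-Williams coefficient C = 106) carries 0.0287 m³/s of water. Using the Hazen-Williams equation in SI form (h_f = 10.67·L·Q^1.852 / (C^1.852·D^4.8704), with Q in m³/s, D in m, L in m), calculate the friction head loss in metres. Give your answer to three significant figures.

h_f = 10.67·2090·0.0287^1.852 / (106^1.852·0.189^4.8704) = 18.42 m

h_f ≈ 18.4 m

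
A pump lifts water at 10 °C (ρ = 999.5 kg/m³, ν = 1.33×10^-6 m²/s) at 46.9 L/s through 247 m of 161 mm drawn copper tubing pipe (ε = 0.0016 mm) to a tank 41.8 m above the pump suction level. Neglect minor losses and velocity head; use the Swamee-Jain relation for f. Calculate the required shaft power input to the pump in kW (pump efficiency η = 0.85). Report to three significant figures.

P_shaft ≈ 25.9 kW

V = 4Q/(πD²) = 2.304 m/s; Re = 2.79×10^5; ε/D = 9.94×10^-6; f = 0.01468
h_f = f(L/D)V²/2g = 6.094 m
Total head H = z + h_f = 41.8 + 6.094 = 47.89 m
P_hyd = ρgQH = 999.5·9.81·0.0469·47.89 = 22.02 kW
P_shaft = P_hyd/η = 22.02/0.85 = 25.91 kW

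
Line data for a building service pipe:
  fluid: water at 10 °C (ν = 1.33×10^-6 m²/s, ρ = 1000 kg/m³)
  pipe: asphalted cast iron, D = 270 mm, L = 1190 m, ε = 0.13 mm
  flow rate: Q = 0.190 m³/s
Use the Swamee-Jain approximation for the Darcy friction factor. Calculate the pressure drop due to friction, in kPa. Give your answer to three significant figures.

V = 4Q/(πD²) = 4·0.190/(π·0.270²) = 3.318 m/s
Re = VD/ν = 3.318·0.270/1.33×10^-6 = 6.74×10^5 → turbulent
ε/D = 0.13/270 = 4.81×10^-4
Swamee-Jain: f = 0.01742
h_f = f(L/D)V²/(2g) = 0.01742·(1190/0.270)·3.318²/(2·9.81) = 43.09 m
Δp = ρg·h_f = 1000·9.81·43.09 = 422.7 kPa

Δp ≈ 423 kPa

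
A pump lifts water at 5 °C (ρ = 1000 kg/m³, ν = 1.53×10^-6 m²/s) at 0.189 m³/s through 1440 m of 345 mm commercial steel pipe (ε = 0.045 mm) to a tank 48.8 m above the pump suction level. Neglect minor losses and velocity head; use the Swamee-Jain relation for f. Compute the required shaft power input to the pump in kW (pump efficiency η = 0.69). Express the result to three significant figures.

V = 4Q/(πD²) = 2.022 m/s; Re = 4.56×10^5; ε/D = 1.30×10^-4; f = 0.01496
h_f = f(L/D)V²/2g = 13.01 m
Total head H = z + h_f = 48.8 + 13.01 = 61.81 m
P_hyd = ρgQH = 1000·9.81·0.189·61.81 = 114.6 kW
P_shaft = P_hyd/η = 114.6/0.69 = 166.1 kW

P_shaft ≈ 166 kW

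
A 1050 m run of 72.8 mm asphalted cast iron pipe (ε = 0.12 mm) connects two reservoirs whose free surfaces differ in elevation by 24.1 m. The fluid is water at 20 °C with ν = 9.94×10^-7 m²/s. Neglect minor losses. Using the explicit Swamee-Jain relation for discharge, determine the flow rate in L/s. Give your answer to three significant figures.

Q ≈ 4.82 L/s

Swamee-Jain (Type II): Q = -0.965·√(gD⁵h_f/L)·ln[ε/(3.7D) + √(3.17ν²L/(gD³h_f))]
√(gD⁵h_f/L) = √(9.81·0.0728⁵·24.1/1050) = 6.785×10^-4
ε/(3.7D) = 4.46×10^-4; √(3.17ν²L/(gD³h_f)) = 1.90×10^-4
Q = -0.965·6.785×10^-4·ln(6.354×10^-4) = 0.004820 m³/s
Check: V = 1.16 m/s, Re = 8.48×10^4, f = 0.02467, h_f = 24.3 m ≈ 24.1 m ✓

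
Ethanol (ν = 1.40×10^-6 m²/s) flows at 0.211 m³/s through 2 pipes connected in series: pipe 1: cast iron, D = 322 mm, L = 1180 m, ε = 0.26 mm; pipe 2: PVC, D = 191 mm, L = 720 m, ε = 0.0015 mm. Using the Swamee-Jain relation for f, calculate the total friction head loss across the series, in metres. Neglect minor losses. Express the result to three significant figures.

H ≈ 147 m

Pipe 1: V = 2.591 m/s, Re = 5.96×10^5, ε/D = 8.07×10^-4, f = 0.01935, h_1 = f(L/D)V²/2g = 24.27 m
Pipe 2: V = 7.364 m/s, Re = 1.00×10^6, ε/D = 7.85×10^-6, f = 0.01179, h_2 = f(L/D)V²/2g = 122.9 m
Series → Q common, losses add: H = Σh = 147.2 m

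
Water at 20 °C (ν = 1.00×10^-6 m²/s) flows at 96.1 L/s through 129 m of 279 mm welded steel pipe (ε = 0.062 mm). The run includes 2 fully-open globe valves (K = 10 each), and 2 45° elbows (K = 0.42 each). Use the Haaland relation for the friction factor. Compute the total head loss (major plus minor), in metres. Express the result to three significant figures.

H_L ≈ 3.54 m

V = 4Q/(πD²) = 1.572 m/s; V²/2g = 0.1259 m
Re = 4.39×10^5, ε/D = 2.22×10^-4 → f = 0.01566 (Haaland)
Major: h_f = f(L/D)·V²/2g = 0.01566·462.4·0.1259 = 0.9119 m
Minor: ΣK = 20.8; h_m = ΣK·V²/2g = 2.625 m
Total H_L = 0.9119 + 2.625 = 3.536 m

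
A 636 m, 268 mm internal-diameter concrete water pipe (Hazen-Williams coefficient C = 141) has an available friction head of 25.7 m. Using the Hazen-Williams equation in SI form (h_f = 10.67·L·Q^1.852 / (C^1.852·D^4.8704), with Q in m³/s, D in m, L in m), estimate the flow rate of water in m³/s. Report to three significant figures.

Rearranging: Q = [h_f·C^1.852·D^4.8704 / (10.67·L)]^(1/1.852)
Q = [25.7·141^1.852·0.268^4.8704 / (10.67·636)]^0.540 = 0.2176 m³/s

Q ≈ 0.218 m³/s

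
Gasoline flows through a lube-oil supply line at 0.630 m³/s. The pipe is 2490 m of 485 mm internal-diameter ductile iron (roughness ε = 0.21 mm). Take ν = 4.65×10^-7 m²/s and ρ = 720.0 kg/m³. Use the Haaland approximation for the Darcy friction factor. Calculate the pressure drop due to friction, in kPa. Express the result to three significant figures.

Δp ≈ 351 kPa

V = 4Q/(πD²) = 4·0.630/(π·0.485²) = 3.410 m/s
Re = VD/ν = 3.410·0.485/4.65×10^-7 = 3.56×10^6 → turbulent
ε/D = 0.21/485 = 4.33×10^-4
Haaland: f = 0.01635
h_f = f(L/D)V²/(2g) = 0.01635·(2490/0.485)·3.410²/(2·9.81) = 49.74 m
Δp = ρg·h_f = 720.0·9.81·49.74 = 351.4 kPa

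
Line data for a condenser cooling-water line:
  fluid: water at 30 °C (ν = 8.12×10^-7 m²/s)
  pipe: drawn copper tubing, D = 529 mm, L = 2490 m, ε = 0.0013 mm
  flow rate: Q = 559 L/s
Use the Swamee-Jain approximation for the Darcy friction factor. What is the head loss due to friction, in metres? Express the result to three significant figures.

h_f ≈ 16.7 m

V = 4Q/(πD²) = 4·0.559/(π·0.529²) = 2.543 m/s
Re = VD/ν = 2.543·0.529/8.12×10^-7 = 1.66×10^6 → turbulent
ε/D = 0.0013/529 = 2.46×10^-6
Swamee-Jain: f = 0.01077
h_f = f(L/D)V²/(2g) = 0.01077·(2490/0.529)·2.543²/(2·9.81) = 16.71 m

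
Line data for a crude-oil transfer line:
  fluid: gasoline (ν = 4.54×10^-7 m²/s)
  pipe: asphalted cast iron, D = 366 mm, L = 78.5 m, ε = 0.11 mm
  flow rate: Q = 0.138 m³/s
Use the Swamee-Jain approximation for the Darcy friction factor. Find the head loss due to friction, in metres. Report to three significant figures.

V = 4Q/(πD²) = 4·0.138/(π·0.366²) = 1.312 m/s
Re = VD/ν = 1.312·0.366/4.54×10^-7 = 1.06×10^6 → turbulent
ε/D = 0.11/366 = 3.01×10^-4
Swamee-Jain: f = 0.01572
h_f = f(L/D)V²/(2g) = 0.01572·(78.5/0.366)·1.312²/(2·9.81) = 0.2957 m

h_f ≈ 0.296 m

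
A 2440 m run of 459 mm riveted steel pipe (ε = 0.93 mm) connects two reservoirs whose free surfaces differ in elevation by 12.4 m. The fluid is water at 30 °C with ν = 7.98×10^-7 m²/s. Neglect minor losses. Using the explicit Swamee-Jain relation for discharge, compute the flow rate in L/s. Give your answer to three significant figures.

Swamee-Jain (Type II): Q = -0.965·√(gD⁵h_f/L)·ln[ε/(3.7D) + √(3.17ν²L/(gD³h_f))]
√(gD⁵h_f/L) = √(9.81·0.459⁵·12.4/2440) = 0.03187
ε/(3.7D) = 5.48×10^-4; √(3.17ν²L/(gD³h_f)) = 2.05×10^-5
Q = -0.965·0.03187·ln(5.681×10^-4) = 0.2298 m³/s
Check: V = 1.39 m/s, Re = 7.99×10^5, f = 0.02382, h_f = 12.4 m ≈ 12.4 m ✓

Q ≈ 230 L/s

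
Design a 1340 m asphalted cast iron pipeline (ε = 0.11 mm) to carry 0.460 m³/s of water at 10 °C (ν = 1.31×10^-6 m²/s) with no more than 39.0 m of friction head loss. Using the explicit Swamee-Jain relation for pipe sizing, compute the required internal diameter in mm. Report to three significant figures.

D ≈ 398 mm

Swamee-Jain (Type III): D = 0.66·[ε^1.25·(LQ²/(gh_f))^4.75 + ν·Q^9.4·(L/(gh_f))^5.2]^0.04
LQ²/(gh_f) = 0.7411; L/(gh_f) = 3.502
Term 1 = ε^1.25·(…)^4.75 = 2.71×10^-6; Term 2 = ν·Q^9.4·(…)^5.2 = 6.00×10^-7
D = 0.66·(2.71×10^-6 + 6.00×10^-7)^0.04 = 0.3984 m = 398 mm
Check: V = 3.69 m/s, Re = 1.12×10^6, f = 0.01546, h_f = 36.1 m ≈ 39.0 m ✓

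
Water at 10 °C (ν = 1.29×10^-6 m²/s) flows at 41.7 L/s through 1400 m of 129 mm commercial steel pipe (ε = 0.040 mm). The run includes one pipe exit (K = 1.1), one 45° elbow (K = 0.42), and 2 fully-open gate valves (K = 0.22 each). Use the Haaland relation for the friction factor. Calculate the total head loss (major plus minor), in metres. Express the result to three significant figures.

V = 4Q/(πD²) = 3.191 m/s; V²/2g = 0.5188 m
Re = 3.19×10^5, ε/D = 3.10×10^-4 → f = 0.01678 (Haaland)
Major: h_f = f(L/D)·V²/2g = 0.01678·10853·0.5188 = 94.50 m
Minor: ΣK = 1.96; h_m = ΣK·V²/2g = 1.017 m
Total H_L = 94.50 + 1.017 = 95.52 m

H_L ≈ 95.5 m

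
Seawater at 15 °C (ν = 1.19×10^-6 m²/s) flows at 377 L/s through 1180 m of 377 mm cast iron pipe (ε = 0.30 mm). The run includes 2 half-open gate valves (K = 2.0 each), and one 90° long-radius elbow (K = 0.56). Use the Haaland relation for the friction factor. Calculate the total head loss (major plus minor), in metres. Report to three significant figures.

V = 4Q/(πD²) = 3.377 m/s; V²/2g = 0.5814 m
Re = 1.07×10^6, ε/D = 7.96×10^-4 → f = 0.01892 (Haaland)
Major: h_f = f(L/D)·V²/2g = 0.01892·3130·0.5814 = 34.42 m
Minor: ΣK = 4.56; h_m = ΣK·V²/2g = 2.651 m
Total H_L = 34.42 + 2.651 = 37.08 m

H_L ≈ 37.1 m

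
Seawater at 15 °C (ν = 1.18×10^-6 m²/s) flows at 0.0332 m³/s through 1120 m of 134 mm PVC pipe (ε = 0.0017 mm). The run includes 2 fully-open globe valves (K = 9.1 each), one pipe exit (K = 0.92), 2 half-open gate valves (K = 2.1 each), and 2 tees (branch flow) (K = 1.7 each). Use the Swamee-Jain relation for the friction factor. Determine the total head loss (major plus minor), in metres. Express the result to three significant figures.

V = 4Q/(πD²) = 2.354 m/s; V²/2g = 0.2825 m
Re = 2.67×10^5, ε/D = 1.27×10^-5 → f = 0.01483 (Swamee-Jain)
Major: h_f = f(L/D)·V²/2g = 0.01483·8358·0.2825 = 35.01 m
Minor: ΣK = 26.7; h_m = ΣK·V²/2g = 7.548 m
Total H_L = 35.01 + 7.548 = 42.56 m

H_L ≈ 42.6 m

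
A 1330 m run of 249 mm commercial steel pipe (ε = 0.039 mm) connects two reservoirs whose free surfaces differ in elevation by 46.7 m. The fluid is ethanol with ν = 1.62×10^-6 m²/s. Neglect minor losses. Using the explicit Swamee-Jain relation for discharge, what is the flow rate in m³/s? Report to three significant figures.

Q ≈ 0.165 m³/s

Swamee-Jain (Type II): Q = -0.965·√(gD⁵h_f/L)·ln[ε/(3.7D) + √(3.17ν²L/(gD³h_f))]
√(gD⁵h_f/L) = √(9.81·0.249⁵·46.7/1330) = 0.01816
ε/(3.7D) = 4.23×10^-5; √(3.17ν²L/(gD³h_f)) = 3.96×10^-5
Q = -0.965·0.01816·ln(8.188×10^-5) = 0.1649 m³/s
Check: V = 3.39 m/s, Re = 5.20×10^5, f = 0.01503, h_f = 46.9 m ≈ 46.7 m ✓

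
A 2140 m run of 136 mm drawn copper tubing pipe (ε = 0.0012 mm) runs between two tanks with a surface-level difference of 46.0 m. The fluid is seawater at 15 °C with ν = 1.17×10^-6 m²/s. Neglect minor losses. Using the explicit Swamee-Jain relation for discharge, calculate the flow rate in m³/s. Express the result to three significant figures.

Q ≈ 0.0281 m³/s

Swamee-Jain (Type II): Q = -0.965·√(gD⁵h_f/L)·ln[ε/(3.7D) + √(3.17ν²L/(gD³h_f))]
√(gD⁵h_f/L) = √(9.81·0.136⁵·46.0/2140) = 0.003132
ε/(3.7D) = 2.38×10^-6; √(3.17ν²L/(gD³h_f)) = 9.04×10^-5
Q = -0.965·0.003132·ln(9.283×10^-5) = 0.02806 m³/s
Check: V = 1.93 m/s, Re = 2.25×10^5, f = 0.01527, h_f = 45.7 m ≈ 46.0 m ✓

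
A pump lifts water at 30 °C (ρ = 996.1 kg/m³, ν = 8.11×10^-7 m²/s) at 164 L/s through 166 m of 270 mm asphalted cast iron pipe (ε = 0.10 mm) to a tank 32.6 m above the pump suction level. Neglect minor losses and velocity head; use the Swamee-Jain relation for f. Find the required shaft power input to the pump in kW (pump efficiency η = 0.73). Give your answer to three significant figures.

P_shaft ≈ 80.8 kW

V = 4Q/(πD²) = 2.864 m/s; Re = 9.54×10^5; ε/D = 3.70×10^-4; f = 0.01638
h_f = f(L/D)V²/2g = 4.211 m
Total head H = z + h_f = 32.6 + 4.211 = 36.81 m
P_hyd = ρgQH = 996.1·9.81·0.164·36.81 = 58.99 kW
P_shaft = P_hyd/η = 58.99/0.73 = 80.81 kW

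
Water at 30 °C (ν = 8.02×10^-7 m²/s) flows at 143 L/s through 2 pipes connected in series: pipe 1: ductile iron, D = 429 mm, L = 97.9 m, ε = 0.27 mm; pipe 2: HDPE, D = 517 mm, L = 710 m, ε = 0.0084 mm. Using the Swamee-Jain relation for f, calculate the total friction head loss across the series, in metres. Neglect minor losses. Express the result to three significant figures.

Pipe 1: V = 0.9893 m/s, Re = 5.29×10^5, ε/D = 6.29×10^-4, f = 0.01850, h_1 = f(L/D)V²/2g = 0.2106 m
Pipe 2: V = 0.6812 m/s, Re = 4.39×10^5, ε/D = 1.62×10^-5, f = 0.01364, h_2 = f(L/D)V²/2g = 0.4430 m
Series → Q common, losses add: H = Σh = 0.6535 m

H ≈ 0.654 m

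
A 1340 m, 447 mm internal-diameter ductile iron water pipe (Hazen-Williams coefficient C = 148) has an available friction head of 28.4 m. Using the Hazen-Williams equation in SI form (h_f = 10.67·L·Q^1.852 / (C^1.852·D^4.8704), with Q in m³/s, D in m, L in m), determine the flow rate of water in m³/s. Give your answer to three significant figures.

Q ≈ 0.619 m³/s

Rearranging: Q = [h_f·C^1.852·D^4.8704 / (10.67·L)]^(1/1.852)
Q = [28.4·148^1.852·0.447^4.8704 / (10.67·1340)]^0.540 = 0.6190 m³/s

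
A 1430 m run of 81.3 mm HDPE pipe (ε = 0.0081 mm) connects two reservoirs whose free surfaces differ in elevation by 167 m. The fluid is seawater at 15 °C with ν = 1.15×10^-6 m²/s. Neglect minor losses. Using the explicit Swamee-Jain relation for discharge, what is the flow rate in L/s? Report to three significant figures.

Swamee-Jain (Type II): Q = -0.965·√(gD⁵h_f/L)·ln[ε/(3.7D) + √(3.17ν²L/(gD³h_f))]
√(gD⁵h_f/L) = √(9.81·0.0813⁵·167/1430) = 0.002017
ε/(3.7D) = 2.69×10^-5; √(3.17ν²L/(gD³h_f)) = 8.25×10^-5
Q = -0.965·0.002017·ln(1.094×10^-4) = 0.01775 m³/s
Check: V = 3.42 m/s, Re = 2.42×10^5, f = 0.01592, h_f = 167 m ≈ 167 m ✓

Q ≈ 17.8 L/s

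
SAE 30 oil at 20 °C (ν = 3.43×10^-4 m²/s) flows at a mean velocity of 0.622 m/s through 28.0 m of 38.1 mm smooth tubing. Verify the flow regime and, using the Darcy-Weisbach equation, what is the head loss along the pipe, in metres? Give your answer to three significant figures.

Re = VD/ν = 0.622·0.03810/3.43×10^-4 = 69.1 → laminar (Re < 2300)
f = 64/Re = 0.9263
h_f = f(L/D)V²/(2g) = 0.9263·(28.0/0.03810)·0.622²/(2·9.81) = 13.42 m

h_f ≈ 13.4 m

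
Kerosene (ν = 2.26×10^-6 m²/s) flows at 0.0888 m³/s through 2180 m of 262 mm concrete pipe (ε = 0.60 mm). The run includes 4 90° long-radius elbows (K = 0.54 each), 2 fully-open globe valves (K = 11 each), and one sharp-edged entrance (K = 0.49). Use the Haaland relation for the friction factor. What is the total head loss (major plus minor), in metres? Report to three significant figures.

V = 4Q/(πD²) = 1.647 m/s; V²/2g = 0.1383 m
Re = 1.91×10^5, ε/D = 0.00229 → f = 0.02509 (Haaland)
Major: h_f = f(L/D)·V²/2g = 0.02509·8321·0.1383 = 28.86 m
Minor: ΣK = 24.6; h_m = ΣK·V²/2g = 3.408 m
Total H_L = 28.86 + 3.408 = 32.27 m

H_L ≈ 32.3 m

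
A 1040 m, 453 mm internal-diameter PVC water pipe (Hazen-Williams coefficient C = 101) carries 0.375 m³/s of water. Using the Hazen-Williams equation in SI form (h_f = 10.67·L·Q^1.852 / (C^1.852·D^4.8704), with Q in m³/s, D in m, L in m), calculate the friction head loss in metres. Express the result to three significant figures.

h_f ≈ 16.6 m

h_f = 10.67·1040·0.375^1.852 / (101^1.852·0.453^4.8704) = 16.57 m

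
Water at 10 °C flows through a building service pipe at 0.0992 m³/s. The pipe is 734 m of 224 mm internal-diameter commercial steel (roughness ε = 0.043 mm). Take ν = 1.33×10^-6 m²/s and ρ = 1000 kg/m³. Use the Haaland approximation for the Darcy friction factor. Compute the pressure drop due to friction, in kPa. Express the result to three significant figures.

Δp ≈ 160 kPa

V = 4Q/(πD²) = 4·0.0992/(π·0.224²) = 2.517 m/s
Re = VD/ν = 2.517·0.224/1.33×10^-6 = 4.24×10^5 → turbulent
ε/D = 0.043/224 = 1.92×10^-4
Haaland: f = 0.01544
h_f = f(L/D)V²/(2g) = 0.01544·(734/0.224)·2.517²/(2·9.81) = 16.34 m
Δp = ρg·h_f = 1000·9.81·16.34 = 160.3 kPa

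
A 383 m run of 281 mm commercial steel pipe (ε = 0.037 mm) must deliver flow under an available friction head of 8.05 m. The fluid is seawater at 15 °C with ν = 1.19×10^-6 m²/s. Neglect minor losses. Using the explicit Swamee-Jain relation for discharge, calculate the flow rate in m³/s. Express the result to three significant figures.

Swamee-Jain (Type II): Q = -0.965·√(gD⁵h_f/L)·ln[ε/(3.7D) + √(3.17ν²L/(gD³h_f))]
√(gD⁵h_f/L) = √(9.81·0.281⁵·8.05/383) = 0.01901
ε/(3.7D) = 3.56×10^-5; √(3.17ν²L/(gD³h_f)) = 3.13×10^-5
Q = -0.965·0.01901·ln(6.691×10^-5) = 0.1763 m³/s
Check: V = 2.84 m/s, Re = 6.71×10^5, f = 0.01441, h_f = 8.09 m ≈ 8.05 m ✓

Q ≈ 0.176 m³/s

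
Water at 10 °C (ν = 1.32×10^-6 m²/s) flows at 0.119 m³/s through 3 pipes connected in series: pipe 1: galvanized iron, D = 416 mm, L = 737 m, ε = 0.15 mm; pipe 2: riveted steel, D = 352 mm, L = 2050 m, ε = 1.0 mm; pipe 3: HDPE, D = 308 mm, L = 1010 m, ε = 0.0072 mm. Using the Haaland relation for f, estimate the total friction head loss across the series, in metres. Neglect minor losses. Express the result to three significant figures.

H ≈ 18.8 m

Pipe 1: V = 0.8755 m/s, Re = 2.76×10^5, ε/D = 3.61×10^-4, f = 0.01733, h_1 = f(L/D)V²/2g = 1.200 m
Pipe 2: V = 1.223 m/s, Re = 3.26×10^5, ε/D = 0.00284, f = 0.02621, h_2 = f(L/D)V²/2g = 11.63 m
Pipe 3: V = 1.597 m/s, Re = 3.73×10^5, ε/D = 2.34×10^-5, f = 0.01400, h_3 = f(L/D)V²/2g = 5.971 m
Series → Q common, losses add: H = Σh = 18.80 m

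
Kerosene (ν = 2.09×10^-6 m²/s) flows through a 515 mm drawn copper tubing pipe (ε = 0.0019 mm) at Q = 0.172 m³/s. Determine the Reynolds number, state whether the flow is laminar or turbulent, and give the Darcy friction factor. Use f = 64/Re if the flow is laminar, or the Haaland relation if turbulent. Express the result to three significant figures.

V = 4Q/(πD²) = 0.8257 m/s
Re = VD/ν = 0.8257·0.515/2.09×10^-6 = 2.03×10^5
Re > 4000 → turbulent; ε/D = 3.69×10^-6
Haaland: f = 0.01547

Re ≈ 2.03×10^5; turbulent; f ≈ 0.0155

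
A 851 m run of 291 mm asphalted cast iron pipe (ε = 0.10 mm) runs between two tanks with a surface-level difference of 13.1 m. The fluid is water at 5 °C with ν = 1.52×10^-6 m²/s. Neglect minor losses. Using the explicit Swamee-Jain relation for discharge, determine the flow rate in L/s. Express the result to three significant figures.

Q ≈ 152 L/s

Swamee-Jain (Type II): Q = -0.965·√(gD⁵h_f/L)·ln[ε/(3.7D) + √(3.17ν²L/(gD³h_f))]
√(gD⁵h_f/L) = √(9.81·0.291⁵·13.1/851) = 0.01775
ε/(3.7D) = 9.29×10^-5; √(3.17ν²L/(gD³h_f)) = 4.44×10^-5
Q = -0.965·0.01775·ln(1.372×10^-4) = 0.1524 m³/s
Check: V = 2.29 m/s, Re = 4.39×10^5, f = 0.01686, h_f = 13.2 m ≈ 13.1 m ✓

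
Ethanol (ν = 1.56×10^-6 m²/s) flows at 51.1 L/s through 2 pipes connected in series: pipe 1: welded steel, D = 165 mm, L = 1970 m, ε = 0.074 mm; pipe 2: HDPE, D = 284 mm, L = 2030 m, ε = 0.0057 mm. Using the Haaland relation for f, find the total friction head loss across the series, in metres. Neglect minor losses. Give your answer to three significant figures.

Pipe 1: V = 2.390 m/s, Re = 2.53×10^5, ε/D = 4.48×10^-4, f = 0.01800, h_1 = f(L/D)V²/2g = 62.55 m
Pipe 2: V = 0.8067 m/s, Re = 1.47×10^5, ε/D = 2.01×10^-5, f = 0.01658, h_2 = f(L/D)V²/2g = 3.930 m
Series → Q common, losses add: H = Σh = 66.48 m

H ≈ 66.5 m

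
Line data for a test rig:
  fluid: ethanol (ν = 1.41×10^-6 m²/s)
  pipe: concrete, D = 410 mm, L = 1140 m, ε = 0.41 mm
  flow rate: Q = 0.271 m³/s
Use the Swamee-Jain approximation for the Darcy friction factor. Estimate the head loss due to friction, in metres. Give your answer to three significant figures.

V = 4Q/(πD²) = 4·0.271/(π·0.410²) = 2.053 m/s
Re = VD/ν = 2.053·0.410/1.41×10^-6 = 5.97×10^5 → turbulent
ε/D = 0.41/410 = 0.00100
Swamee-Jain: f = 0.02025
h_f = f(L/D)V²/(2g) = 0.02025·(1140/0.410)·2.053²/(2·9.81) = 12.09 m

h_f ≈ 12.1 m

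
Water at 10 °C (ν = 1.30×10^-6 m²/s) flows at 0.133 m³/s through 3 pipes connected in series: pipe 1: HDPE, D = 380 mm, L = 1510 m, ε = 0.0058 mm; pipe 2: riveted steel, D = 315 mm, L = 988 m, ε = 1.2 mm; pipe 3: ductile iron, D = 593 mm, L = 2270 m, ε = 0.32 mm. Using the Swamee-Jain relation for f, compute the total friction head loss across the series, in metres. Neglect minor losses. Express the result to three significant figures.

Pipe 1: V = 1.173 m/s, Re = 3.43×10^5, ε/D = 1.53×10^-5, f = 0.01421, h_1 = f(L/D)V²/2g = 3.959 m
Pipe 2: V = 1.707 m/s, Re = 4.14×10^5, ε/D = 0.00381, f = 0.02841, h_2 = f(L/D)V²/2g = 13.23 m
Pipe 3: V = 0.4816 m/s, Re = 2.20×10^5, ε/D = 5.40×10^-4, f = 0.01899, h_3 = f(L/D)V²/2g = 0.8591 m
Series → Q common, losses add: H = Σh = 18.05 m

H ≈ 18.0 m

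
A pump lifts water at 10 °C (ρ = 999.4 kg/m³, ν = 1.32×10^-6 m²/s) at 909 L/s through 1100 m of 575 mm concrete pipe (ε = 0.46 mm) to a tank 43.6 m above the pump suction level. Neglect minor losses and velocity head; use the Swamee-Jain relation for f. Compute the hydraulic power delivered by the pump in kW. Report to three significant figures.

V = 4Q/(πD²) = 3.501 m/s; Re = 1.52×10^6; ε/D = 8.00×10^-4; f = 0.01892
h_f = f(L/D)V²/2g = 22.61 m
Total head H = z + h_f = 43.6 + 22.61 = 66.21 m
P_hyd = ρgQH = 999.4·9.81·0.909·66.21 = 590.1 kW

P_hyd ≈ 590 kW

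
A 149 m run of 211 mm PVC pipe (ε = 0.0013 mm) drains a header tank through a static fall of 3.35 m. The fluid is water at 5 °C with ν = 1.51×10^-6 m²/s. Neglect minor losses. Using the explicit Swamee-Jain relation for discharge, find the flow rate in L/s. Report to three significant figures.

Q ≈ 90.0 L/s

Swamee-Jain (Type II): Q = -0.965·√(gD⁵h_f/L)·ln[ε/(3.7D) + √(3.17ν²L/(gD³h_f))]
√(gD⁵h_f/L) = √(9.81·0.211⁵·3.35/149) = 0.009604
ε/(3.7D) = 1.67×10^-6; √(3.17ν²L/(gD³h_f)) = 5.91×10^-5
Q = -0.965·0.009604·ln(6.073×10^-5) = 0.08999 m³/s
Check: V = 2.57 m/s, Re = 3.60×10^5, f = 0.01398, h_f = 3.33 m ≈ 3.35 m ✓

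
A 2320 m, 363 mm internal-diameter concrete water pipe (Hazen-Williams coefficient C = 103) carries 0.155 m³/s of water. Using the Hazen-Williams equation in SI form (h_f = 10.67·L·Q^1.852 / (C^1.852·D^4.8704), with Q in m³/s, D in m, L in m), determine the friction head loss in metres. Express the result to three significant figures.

h_f = 10.67·2320·0.155^1.852 / (103^1.852·0.363^4.8704) = 20.41 m

h_f ≈ 20.4 m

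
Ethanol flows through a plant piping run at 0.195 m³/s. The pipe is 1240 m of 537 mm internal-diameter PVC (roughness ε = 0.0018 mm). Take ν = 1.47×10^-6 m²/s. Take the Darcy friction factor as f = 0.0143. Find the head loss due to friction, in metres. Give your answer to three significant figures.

h_f ≈ 1.25 m

V = 4Q/(πD²) = 4·0.195/(π·0.537²) = 0.8610 m/s
h_f = f(L/D)V²/(2g) = 0.01430·(1240/0.537)·0.8610²/(2·9.81) = 1.248 m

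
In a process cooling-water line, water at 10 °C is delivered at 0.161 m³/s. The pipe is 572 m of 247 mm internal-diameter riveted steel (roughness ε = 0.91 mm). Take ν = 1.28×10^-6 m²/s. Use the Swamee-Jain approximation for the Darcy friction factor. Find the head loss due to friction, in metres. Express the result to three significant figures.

h_f ≈ 37.3 m

V = 4Q/(πD²) = 4·0.161/(π·0.247²) = 3.360 m/s
Re = VD/ν = 3.360·0.247/1.28×10^-6 = 6.48×10^5 → turbulent
ε/D = 0.91/247 = 0.00368
Swamee-Jain: f = 0.02801
h_f = f(L/D)V²/(2g) = 0.02801·(572/0.247)·3.360²/(2·9.81) = 37.33 m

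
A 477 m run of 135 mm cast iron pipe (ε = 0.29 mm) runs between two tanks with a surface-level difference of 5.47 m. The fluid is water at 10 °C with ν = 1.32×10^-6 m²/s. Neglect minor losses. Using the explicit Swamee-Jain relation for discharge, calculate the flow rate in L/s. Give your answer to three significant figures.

Swamee-Jain (Type II): Q = -0.965·√(gD⁵h_f/L)·ln[ε/(3.7D) + √(3.17ν²L/(gD³h_f))]
√(gD⁵h_f/L) = √(9.81·0.135⁵·5.47/477) = 0.002246
ε/(3.7D) = 5.81×10^-4; √(3.17ν²L/(gD³h_f)) = 1.41×10^-4
Q = -0.965·0.002246·ln(7.218×10^-4) = 0.01568 m³/s
Check: V = 1.10 m/s, Re = 1.12×10^5, f = 0.02555, h_f = 5.52 m ≈ 5.47 m ✓

Q ≈ 15.7 L/s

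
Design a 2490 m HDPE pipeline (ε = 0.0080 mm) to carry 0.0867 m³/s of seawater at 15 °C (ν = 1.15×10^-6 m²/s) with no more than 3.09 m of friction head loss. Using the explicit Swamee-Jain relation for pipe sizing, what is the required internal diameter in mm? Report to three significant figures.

Swamee-Jain (Type III): D = 0.66·[ε^1.25·(LQ²/(gh_f))^4.75 + ν·Q^9.4·(L/(gh_f))^5.2]^0.04
LQ²/(gh_f) = 0.6175; L/(gh_f) = 82.14
Term 1 = ε^1.25·(…)^4.75 = 4.31×10^-8; Term 2 = ν·Q^9.4·(…)^5.2 = 1.08×10^-6
D = 0.66·(4.31×10^-8 + 1.08×10^-6)^0.04 = 0.3816 m = 382 mm
Check: V = 0.758 m/s, Re = 2.52×10^5, f = 0.01508, h_f = 2.88 m ≈ 3.09 m ✓

D ≈ 382 mm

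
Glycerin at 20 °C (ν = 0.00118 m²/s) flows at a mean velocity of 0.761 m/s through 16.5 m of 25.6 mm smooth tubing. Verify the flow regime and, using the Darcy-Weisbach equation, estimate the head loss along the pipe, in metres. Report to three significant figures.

Re = VD/ν = 0.761·0.02560/0.00118 = 16.5 → laminar (Re < 2300)
f = 64/Re = 3.876
h_f = f(L/D)V²/(2g) = 3.876·(16.5/0.02560)·0.761²/(2·9.81) = 73.75 m

h_f ≈ 73.7 m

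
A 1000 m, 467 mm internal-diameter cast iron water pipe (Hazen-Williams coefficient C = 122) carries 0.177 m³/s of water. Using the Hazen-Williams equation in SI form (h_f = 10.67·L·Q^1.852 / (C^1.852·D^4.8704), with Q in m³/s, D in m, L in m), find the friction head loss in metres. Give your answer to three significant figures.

h_f = 10.67·1000·0.177^1.852 / (122^1.852·0.467^4.8704) = 2.410 m

h_f ≈ 2.41 m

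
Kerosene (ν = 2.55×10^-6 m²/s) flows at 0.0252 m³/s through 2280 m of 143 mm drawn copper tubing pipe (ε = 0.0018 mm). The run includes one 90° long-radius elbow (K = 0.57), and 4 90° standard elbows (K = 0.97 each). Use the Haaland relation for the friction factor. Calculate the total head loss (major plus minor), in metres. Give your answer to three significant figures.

H_L ≈ 37.3 m

V = 4Q/(πD²) = 1.569 m/s; V²/2g = 0.1255 m
Re = 8.80×10^4, ε/D = 1.26×10^-5 → f = 0.01835 (Haaland)
Major: h_f = f(L/D)·V²/2g = 0.01835·15944·0.1255 = 36.72 m
Minor: ΣK = 4.45; h_m = ΣK·V²/2g = 0.5584 m
Total H_L = 36.72 + 0.5584 = 37.28 m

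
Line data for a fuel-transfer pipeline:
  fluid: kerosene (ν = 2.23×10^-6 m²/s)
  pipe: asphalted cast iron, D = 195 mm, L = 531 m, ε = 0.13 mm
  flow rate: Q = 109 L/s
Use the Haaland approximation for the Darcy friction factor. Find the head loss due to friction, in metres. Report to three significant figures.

V = 4Q/(πD²) = 4·0.109/(π·0.195²) = 3.650 m/s
Re = VD/ν = 3.650·0.195/2.23×10^-6 = 3.19×10^5 → turbulent
ε/D = 0.13/195 = 6.67×10^-4
Haaland: f = 0.01892
h_f = f(L/D)V²/(2g) = 0.01892·(531/0.195)·3.650²/(2·9.81) = 34.98 m

h_f ≈ 35.0 m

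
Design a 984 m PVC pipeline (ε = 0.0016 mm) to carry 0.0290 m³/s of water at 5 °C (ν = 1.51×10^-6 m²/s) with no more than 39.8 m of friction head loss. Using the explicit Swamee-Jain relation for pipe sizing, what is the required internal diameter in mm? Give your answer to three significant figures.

D ≈ 124 mm

Swamee-Jain (Type III): D = 0.66·[ε^1.25·(LQ²/(gh_f))^4.75 + ν·Q^9.4·(L/(gh_f))^5.2]^0.04
LQ²/(gh_f) = 0.002120; L/(gh_f) = 2.520
Term 1 = ε^1.25·(…)^4.75 = 1.13×10^-20; Term 2 = ν·Q^9.4·(…)^5.2 = 6.50×10^-19
D = 0.66·(1.13×10^-20 + 6.50×10^-19)^0.04 = 0.1237 m = 124 mm
Check: V = 2.41 m/s, Re = 1.98×10^5, f = 0.01569, h_f = 37.0 m ≈ 39.8 m ✓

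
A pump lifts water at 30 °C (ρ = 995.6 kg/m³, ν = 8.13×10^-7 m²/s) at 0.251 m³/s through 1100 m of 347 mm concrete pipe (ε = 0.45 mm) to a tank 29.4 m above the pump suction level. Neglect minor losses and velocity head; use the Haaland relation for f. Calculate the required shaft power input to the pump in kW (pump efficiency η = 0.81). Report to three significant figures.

P_shaft ≈ 162 kW

V = 4Q/(πD²) = 2.654 m/s; Re = 1.13×10^6; ε/D = 0.00130; f = 0.02118
h_f = f(L/D)V²/2g = 24.10 m
Total head H = z + h_f = 29.4 + 24.10 = 53.50 m
P_hyd = ρgQH = 995.6·9.81·0.251·53.50 = 131.2 kW
P_shaft = P_hyd/η = 131.2/0.81 = 161.9 kW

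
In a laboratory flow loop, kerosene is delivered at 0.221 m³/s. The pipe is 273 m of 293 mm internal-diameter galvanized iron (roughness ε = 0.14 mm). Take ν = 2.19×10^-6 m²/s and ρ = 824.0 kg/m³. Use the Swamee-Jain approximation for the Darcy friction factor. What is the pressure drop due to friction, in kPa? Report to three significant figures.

V = 4Q/(πD²) = 4·0.221/(π·0.293²) = 3.278 m/s
Re = VD/ν = 3.278·0.293/2.19×10^-6 = 4.39×10^5 → turbulent
ε/D = 0.14/293 = 4.78×10^-4
Swamee-Jain: f = 0.01776
h_f = f(L/D)V²/(2g) = 0.01776·(273/0.293)·3.278²/(2·9.81) = 9.062 m
Δp = ρg·h_f = 824.0·9.81·9.062 = 73.25 kPa

Δp ≈ 73.2 kPa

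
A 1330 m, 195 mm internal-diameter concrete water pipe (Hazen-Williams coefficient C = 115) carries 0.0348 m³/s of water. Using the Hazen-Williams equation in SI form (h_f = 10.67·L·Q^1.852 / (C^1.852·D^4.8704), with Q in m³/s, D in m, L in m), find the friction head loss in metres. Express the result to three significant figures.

h_f = 10.67·1330·0.0348^1.852 / (115^1.852·0.195^4.8704) = 12.37 m

h_f ≈ 12.4 m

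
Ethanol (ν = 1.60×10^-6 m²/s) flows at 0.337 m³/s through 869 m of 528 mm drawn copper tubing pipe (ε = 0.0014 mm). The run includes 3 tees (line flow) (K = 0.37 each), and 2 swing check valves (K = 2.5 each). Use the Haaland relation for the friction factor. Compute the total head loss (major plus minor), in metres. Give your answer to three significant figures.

H_L ≈ 3.33 m

V = 4Q/(πD²) = 1.539 m/s; V²/2g = 0.1207 m
Re = 5.08×10^5, ε/D = 2.65×10^-6 → f = 0.01306 (Haaland)
Major: h_f = f(L/D)·V²/2g = 0.01306·1646·0.1207 = 2.594 m
Minor: ΣK = 6.11; h_m = ΣK·V²/2g = 0.7377 m
Total H_L = 2.594 + 0.7377 = 3.332 m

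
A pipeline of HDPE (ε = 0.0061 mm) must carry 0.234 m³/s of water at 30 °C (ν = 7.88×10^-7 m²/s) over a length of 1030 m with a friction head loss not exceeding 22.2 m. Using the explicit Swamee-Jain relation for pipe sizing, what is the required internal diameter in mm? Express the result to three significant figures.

Swamee-Jain (Type III): D = 0.66·[ε^1.25·(LQ²/(gh_f))^4.75 + ν·Q^9.4·(L/(gh_f))^5.2]^0.04
LQ²/(gh_f) = 0.2590; L/(gh_f) = 4.730
Term 1 = ε^1.25·(…)^4.75 = 4.95×10^-10; Term 2 = ν·Q^9.4·(…)^5.2 = 2.99×10^-9
D = 0.66·(4.95×10^-10 + 2.99×10^-9)^0.04 = 0.3029 m = 303 mm
Check: V = 3.25 m/s, Re = 1.25×10^6, f = 0.01173, h_f = 21.4 m ≈ 22.2 m ✓

D ≈ 303 mm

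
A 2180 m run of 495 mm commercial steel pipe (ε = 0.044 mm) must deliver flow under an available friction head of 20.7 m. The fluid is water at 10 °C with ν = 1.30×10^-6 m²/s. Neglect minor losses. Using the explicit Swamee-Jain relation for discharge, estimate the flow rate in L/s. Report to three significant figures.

Q ≈ 507 L/s

Swamee-Jain (Type II): Q = -0.965·√(gD⁵h_f/L)·ln[ε/(3.7D) + √(3.17ν²L/(gD³h_f))]
√(gD⁵h_f/L) = √(9.81·0.495⁵·20.7/2180) = 0.05261
ε/(3.7D) = 2.40×10^-5; √(3.17ν²L/(gD³h_f)) = 2.18×10^-5
Q = -0.965·0.05261·ln(4.580×10^-5) = 0.5073 m³/s
Check: V = 2.64 m/s, Re = 1.00×10^6, f = 0.01334, h_f = 20.8 m ≈ 20.7 m ✓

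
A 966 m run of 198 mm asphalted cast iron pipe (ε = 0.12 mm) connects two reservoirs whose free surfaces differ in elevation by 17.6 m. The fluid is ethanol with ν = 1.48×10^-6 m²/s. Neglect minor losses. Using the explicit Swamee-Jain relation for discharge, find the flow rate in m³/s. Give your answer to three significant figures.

Q ≈ 0.0595 m³/s

Swamee-Jain (Type II): Q = -0.965·√(gD⁵h_f/L)·ln[ε/(3.7D) + √(3.17ν²L/(gD³h_f))]
√(gD⁵h_f/L) = √(9.81·0.198⁵·17.6/966) = 0.007375
ε/(3.7D) = 1.64×10^-4; √(3.17ν²L/(gD³h_f)) = 7.07×10^-5
Q = -0.965·0.007375·ln(2.345×10^-4) = 0.05948 m³/s
Check: V = 1.93 m/s, Re = 2.58×10^5, f = 0.01910, h_f = 17.7 m ≈ 17.6 m ✓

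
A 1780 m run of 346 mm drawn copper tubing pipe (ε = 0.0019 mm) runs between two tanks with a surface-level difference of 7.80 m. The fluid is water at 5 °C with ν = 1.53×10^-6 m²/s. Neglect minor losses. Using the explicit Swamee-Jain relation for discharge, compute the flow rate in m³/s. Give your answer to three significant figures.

Swamee-Jain (Type II): Q = -0.965·√(gD⁵h_f/L)·ln[ε/(3.7D) + √(3.17ν²L/(gD³h_f))]
√(gD⁵h_f/L) = √(9.81·0.346⁵·7.80/1780) = 0.01460
ε/(3.7D) = 1.48×10^-6; √(3.17ν²L/(gD³h_f)) = 6.46×10^-5
Q = -0.965·0.01460·ln(6.604×10^-5) = 0.1356 m³/s
Check: V = 1.44 m/s, Re = 3.26×10^5, f = 0.01422, h_f = 7.76 m ≈ 7.80 m ✓

Q ≈ 0.136 m³/s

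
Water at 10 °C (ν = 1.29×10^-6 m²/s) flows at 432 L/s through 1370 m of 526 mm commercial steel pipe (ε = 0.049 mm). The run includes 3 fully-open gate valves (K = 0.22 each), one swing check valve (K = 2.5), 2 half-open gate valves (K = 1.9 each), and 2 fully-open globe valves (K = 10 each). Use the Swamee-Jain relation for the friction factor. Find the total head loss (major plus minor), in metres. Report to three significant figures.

H_L ≈ 12.6 m

V = 4Q/(πD²) = 1.988 m/s; V²/2g = 0.2014 m
Re = 8.11×10^5, ε/D = 9.32×10^-5 → f = 0.01366 (Swamee-Jain)
Major: h_f = f(L/D)·V²/2g = 0.01366·2605·0.2014 = 7.169 m
Minor: ΣK = 27.0; h_m = ΣK·V²/2g = 5.431 m
Total H_L = 7.169 + 5.431 = 12.60 m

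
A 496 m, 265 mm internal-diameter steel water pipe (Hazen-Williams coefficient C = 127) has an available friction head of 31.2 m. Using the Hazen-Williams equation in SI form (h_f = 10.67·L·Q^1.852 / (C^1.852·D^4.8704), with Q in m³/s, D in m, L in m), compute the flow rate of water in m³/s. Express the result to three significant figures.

Rearranging: Q = [h_f·C^1.852·D^4.8704 / (10.67·L)]^(1/1.852)
Q = [31.2·127^1.852·0.265^4.8704 / (10.67·496)]^0.540 = 0.2417 m³/s

Q ≈ 0.242 m³/s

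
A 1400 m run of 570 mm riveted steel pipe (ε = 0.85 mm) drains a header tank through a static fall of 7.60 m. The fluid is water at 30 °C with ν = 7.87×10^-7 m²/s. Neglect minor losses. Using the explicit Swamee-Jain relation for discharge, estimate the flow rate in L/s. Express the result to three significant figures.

Swamee-Jain (Type II): Q = -0.965·√(gD⁵h_f/L)·ln[ε/(3.7D) + √(3.17ν²L/(gD³h_f))]
√(gD⁵h_f/L) = √(9.81·0.570⁵·7.60/1400) = 0.05661
ε/(3.7D) = 4.03×10^-4; √(3.17ν²L/(gD³h_f)) = 1.41×10^-5
Q = -0.965·0.05661·ln(4.171×10^-4) = 0.4251 m³/s
Check: V = 1.67 m/s, Re = 1.21×10^6, f = 0.02196, h_f = 7.63 m ≈ 7.60 m ✓

Q ≈ 425 L/s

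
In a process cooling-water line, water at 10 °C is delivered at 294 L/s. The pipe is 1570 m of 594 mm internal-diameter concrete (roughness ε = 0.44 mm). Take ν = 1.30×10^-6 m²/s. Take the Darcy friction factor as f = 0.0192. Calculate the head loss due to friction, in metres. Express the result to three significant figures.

V = 4Q/(πD²) = 4·0.294/(π·0.594²) = 1.061 m/s
h_f = f(L/D)V²/(2g) = 0.01920·(1570/0.594)·1.061²/(2·9.81) = 2.911 m

h_f ≈ 2.91 m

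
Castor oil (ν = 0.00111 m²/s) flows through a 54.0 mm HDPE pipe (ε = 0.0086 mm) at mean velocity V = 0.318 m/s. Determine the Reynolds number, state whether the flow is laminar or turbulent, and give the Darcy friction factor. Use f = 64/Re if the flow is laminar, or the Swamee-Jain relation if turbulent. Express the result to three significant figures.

Re ≈ 15.5; laminar; f = 64/Re ≈ 4.14

Re = VD/ν = 0.3180·0.0540/0.00111 = 15.5
Re < 2300 → laminar → f = 64/Re = 4.137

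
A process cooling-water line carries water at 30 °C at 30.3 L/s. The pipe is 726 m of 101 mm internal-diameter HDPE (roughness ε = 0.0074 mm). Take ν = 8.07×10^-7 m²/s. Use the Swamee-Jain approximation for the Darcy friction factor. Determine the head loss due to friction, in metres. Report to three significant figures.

V = 4Q/(πD²) = 4·0.0303/(π·0.101²) = 3.782 m/s
Re = VD/ν = 3.782·0.101/8.07×10^-7 = 4.73×10^5 → turbulent
ε/D = 0.0074/101 = 7.33×10^-5
Swamee-Jain: f = 0.01424
h_f = f(L/D)V²/(2g) = 0.01424·(726/0.101)·3.782²/(2·9.81) = 74.63 m

h_f ≈ 74.6 m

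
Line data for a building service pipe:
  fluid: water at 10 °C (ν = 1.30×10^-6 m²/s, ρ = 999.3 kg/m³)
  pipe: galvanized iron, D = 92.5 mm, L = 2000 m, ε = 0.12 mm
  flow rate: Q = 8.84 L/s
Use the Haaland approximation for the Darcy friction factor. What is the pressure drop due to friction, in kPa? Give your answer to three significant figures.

Δp ≈ 431 kPa

V = 4Q/(πD²) = 4·0.00884/(π·0.0925²) = 1.315 m/s
Re = VD/ν = 1.315·0.0925/1.30×10^-6 = 9.36×10^4 → turbulent
ε/D = 0.12/92.5 = 0.00130
Haaland: f = 0.02307
h_f = f(L/D)V²/(2g) = 0.02307·(2000/0.0925)·1.315²/(2·9.81) = 43.99 m
Δp = ρg·h_f = 999.3·9.81·43.99 = 431.2 kPa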